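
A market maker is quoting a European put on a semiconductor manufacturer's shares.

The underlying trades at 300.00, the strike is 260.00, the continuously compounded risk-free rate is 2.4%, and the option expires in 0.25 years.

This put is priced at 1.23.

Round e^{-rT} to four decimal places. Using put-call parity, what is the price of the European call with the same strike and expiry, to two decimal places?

e^(−rT) = e^(−0.024·0.25) = 0.9940
Put-call parity: C − P = S − K·e^(−rT) = 300 − 260·0.9940 = 300 − 258.4400 = 41.5600
C = P + (C − P) = 1.23 + (41.5600) = 42.7900

42.79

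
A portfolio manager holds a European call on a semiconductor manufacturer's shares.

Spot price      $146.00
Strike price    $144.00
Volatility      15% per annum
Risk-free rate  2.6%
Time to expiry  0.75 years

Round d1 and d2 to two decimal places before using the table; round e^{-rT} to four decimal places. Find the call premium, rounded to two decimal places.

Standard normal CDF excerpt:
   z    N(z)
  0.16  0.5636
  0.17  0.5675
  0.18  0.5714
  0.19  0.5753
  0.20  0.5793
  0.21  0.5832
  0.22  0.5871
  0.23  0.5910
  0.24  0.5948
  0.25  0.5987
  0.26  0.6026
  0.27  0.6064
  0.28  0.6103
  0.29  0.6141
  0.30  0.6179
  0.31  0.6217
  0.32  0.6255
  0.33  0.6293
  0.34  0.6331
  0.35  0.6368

σ√T = 0.15 × 0.8660 = 0.1299
ln(S/K) + (r + σ²/2)T = ln(146/144) + (0.026 + 0.15²/2)·0.75 = 0.0138 + 0.0279 = 0.0417
d₁ = 0.0417 / 0.1299 = 0.3212 → 0.32
d₂ = d₁ − σ√T = 0.3212 − 0.1299 = 0.1913 → 0.19
exp(−rT) = exp(−0.026·0.75) = 0.9807
N(d₁) = N(0.32) = 0.6255;  N(d₂) = N(0.19) = 0.5753
C = 146·0.6255 − 144·0.9807·0.5753 = 91.3230 − 81.2443 = 10.0787

$10.08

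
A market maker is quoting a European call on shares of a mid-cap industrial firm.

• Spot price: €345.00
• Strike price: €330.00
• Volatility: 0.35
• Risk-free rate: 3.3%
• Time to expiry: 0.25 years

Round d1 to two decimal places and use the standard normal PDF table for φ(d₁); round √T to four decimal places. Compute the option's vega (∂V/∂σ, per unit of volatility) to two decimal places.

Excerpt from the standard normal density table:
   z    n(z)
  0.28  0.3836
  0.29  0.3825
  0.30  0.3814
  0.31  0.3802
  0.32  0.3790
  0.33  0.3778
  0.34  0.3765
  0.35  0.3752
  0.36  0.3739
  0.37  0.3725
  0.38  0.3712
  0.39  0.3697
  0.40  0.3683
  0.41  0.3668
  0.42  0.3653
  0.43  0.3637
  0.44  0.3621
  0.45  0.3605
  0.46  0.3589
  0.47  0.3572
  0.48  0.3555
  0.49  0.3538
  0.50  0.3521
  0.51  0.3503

63.77

σ√T = 0.35·√0.25 = 0.1750
d₁ = [ln(345/330) + (0.033 + 0.35²/2)·0.25] / 0.1750 = [0.0445 + 0.0236] / 0.1750 = 0.3887 → 0.39
√T = √0.25 = 0.5000
φ(d₁) = φ(0.39) = 0.3697
vega = S·φ(d₁)·√T = 345·0.3697·0.5000 = 63.7732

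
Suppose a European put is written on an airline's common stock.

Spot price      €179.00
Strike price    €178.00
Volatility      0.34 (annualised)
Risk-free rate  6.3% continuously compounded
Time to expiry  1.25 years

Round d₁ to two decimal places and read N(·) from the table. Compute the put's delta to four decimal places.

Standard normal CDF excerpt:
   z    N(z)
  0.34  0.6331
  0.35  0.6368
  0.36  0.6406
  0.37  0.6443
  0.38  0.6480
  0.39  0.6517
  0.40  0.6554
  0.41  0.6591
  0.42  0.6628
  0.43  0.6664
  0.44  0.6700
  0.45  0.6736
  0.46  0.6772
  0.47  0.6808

σ√T = 0.34 × 1.1180 = 0.3801
d₁ = [ln(179/178) + (0.063 + ½·0.34²)·1.25] / (σ√T) = (0.0056 + 0.1510) / 0.3801 = 0.4120 ≈ 0.41
N(d₁) = N(0.41) = 0.6591
Δ_put = N(d₁) − 1 = 0.6591 − 1 = -0.3409

-0.3409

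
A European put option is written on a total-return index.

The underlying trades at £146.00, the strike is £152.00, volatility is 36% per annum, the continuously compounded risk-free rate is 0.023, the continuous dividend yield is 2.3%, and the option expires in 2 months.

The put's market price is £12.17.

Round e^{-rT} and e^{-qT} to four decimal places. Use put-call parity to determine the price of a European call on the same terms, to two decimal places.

£6.19

exp(−qT) = exp(−0.023·0.1667) = 0.9962;  exp(−rT) = exp(−0.023·0.1667) = 0.9962
Put-call parity: C − P = S·e^(−qT) − K·e^(−rT) = 146·0.9962 − 152·0.9962 = 145.4452 − 151.4224 = -5.9772
C = P + (C − P) = 12.17 + (-5.9772) = 6.1928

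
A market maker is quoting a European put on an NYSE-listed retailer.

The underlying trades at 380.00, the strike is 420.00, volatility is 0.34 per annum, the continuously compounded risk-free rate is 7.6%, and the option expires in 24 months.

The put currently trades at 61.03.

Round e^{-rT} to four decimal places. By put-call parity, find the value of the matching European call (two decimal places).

80.25

e^(−rT) = e^(−0.076·2) = 0.8590
Put-call parity: C − P = S − K·e^(−rT) = 380 − 420·0.8590 = 380 − 360.7800 = 19.2200
C = P + (C − P) = 61.03 + (19.2200) = 80.2500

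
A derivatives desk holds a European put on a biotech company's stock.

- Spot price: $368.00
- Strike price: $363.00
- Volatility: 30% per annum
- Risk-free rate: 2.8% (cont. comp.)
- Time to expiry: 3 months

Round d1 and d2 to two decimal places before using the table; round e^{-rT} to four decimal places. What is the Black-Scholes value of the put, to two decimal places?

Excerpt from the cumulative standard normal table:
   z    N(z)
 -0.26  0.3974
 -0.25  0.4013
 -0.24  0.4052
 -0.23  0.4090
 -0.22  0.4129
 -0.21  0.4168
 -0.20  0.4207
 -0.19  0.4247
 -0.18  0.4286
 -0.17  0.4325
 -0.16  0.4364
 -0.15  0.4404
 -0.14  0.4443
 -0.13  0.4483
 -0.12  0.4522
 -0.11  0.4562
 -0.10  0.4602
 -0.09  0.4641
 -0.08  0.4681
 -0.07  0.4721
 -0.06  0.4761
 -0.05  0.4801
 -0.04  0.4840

σ√T = 0.3·√0.25 = 0.1500
d₁ = [ln(368/363) + (0.028 + ½·0.3²)·0.25] / (σ√T) = (0.0137 + 0.0182) / 0.1500 = 0.2129 which rounds to 0.21
d₂ = 0.2129 − 0.1500 = 0.0629 which rounds to 0.06
e^(−rT) = e^(−0.028·0.25) = 0.9930
N(−d₂) = N(-0.06) = 0.4761;  N(−d₁) = N(-0.21) = 0.4168
P = 363·0.9930·0.4761 − 368·0.4168 = 171.6145 − 153.3824 = 18.2321

$18.23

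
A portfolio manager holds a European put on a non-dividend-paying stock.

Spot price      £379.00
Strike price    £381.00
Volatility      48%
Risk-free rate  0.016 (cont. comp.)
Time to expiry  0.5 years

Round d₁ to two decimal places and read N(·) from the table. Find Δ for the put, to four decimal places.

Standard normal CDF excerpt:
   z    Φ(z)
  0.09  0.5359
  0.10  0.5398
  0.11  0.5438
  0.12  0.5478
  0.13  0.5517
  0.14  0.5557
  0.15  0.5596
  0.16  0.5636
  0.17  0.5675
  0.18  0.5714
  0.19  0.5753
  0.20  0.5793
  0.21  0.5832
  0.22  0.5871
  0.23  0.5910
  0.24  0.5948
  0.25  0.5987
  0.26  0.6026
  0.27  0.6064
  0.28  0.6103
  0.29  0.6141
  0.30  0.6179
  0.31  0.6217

σ√T = 0.48 × 0.7071 = 0.3394
ln(S/K) + (r + σ²/2)T = ln(379/381) + (0.016 + 0.48²/2)·0.5 = -0.0053 + 0.0656 = 0.0603
d₁ = 0.0603 / 0.3394 = 0.1778 ≈ 0.18
N(d₁) = N(0.18) = 0.5714
Δ_put = N(d₁) − 1 = 0.5714 − 1 = -0.4286

-0.4286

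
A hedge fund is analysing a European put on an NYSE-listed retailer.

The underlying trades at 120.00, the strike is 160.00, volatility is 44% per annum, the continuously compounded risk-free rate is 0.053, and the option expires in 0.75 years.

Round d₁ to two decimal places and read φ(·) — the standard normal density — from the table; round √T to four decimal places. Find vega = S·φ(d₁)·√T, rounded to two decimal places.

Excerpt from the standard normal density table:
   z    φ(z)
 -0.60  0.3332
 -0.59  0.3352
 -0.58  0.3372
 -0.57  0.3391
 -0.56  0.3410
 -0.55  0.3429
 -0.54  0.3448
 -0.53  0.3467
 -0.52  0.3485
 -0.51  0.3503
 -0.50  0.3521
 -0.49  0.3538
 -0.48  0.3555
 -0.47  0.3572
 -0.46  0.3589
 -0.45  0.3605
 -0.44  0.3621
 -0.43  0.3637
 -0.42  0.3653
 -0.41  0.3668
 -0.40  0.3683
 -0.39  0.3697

σ√T = 0.44 × 0.8660 = 0.3811
d₁ = [ln(120/160) + (0.053 + ½·0.44²)·0.75] / (σ√T) = (-0.2877 + 0.1123) / 0.3811 = -0.4601 → -0.46
√T = √0.75 = 0.8660
φ(d₁) = φ(-0.46) = 0.3589
vega = S·φ(d₁)·√T = 120·0.3589·0.8660 = 37.2969

37.30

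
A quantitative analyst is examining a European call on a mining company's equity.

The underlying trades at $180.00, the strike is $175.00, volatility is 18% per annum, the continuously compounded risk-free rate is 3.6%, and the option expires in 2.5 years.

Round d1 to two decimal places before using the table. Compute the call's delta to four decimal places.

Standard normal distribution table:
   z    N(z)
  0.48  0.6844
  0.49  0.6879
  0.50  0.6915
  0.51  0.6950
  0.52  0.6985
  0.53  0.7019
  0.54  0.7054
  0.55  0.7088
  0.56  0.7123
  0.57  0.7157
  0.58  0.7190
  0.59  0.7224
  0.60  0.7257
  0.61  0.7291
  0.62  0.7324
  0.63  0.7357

0.7123

σ√T = 0.18·√2.5 = 0.2846
d₁ = [ln(180/175) + (0.036 + 0.18²/2)·2.5] / 0.2846 = [0.0282 + 0.1305] / 0.2846 = 0.5575 which rounds to 0.56
N(d₁) = N(0.56) = 0.7123
Δ_call = N(d₁) = 0.7123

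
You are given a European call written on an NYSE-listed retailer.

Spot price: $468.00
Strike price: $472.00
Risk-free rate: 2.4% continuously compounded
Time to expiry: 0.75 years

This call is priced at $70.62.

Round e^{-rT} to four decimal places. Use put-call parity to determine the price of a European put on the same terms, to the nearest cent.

e^(−rT) = e^(−0.024·0.75) = 0.9822
Put-call parity: C − P = S − K·e^(−rT) = 468 − 472·0.9822 = 468 − 463.5984 = 4.4016
P = C − (C − P) = 70.62 − (4.4016) = 66.2184

$66.22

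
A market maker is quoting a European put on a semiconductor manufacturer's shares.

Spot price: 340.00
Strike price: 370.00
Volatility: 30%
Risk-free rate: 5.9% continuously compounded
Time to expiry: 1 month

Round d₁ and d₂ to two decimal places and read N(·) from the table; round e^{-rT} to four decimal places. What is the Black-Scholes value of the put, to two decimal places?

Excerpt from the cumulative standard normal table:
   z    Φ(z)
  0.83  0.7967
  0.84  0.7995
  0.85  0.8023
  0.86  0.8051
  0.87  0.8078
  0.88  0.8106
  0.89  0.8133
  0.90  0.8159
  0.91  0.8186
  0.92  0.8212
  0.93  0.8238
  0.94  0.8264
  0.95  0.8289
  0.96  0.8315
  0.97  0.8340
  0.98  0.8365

σ√T = 0.3·√0.08333 = 0.0866
d₁ = [ln(340/370) + (0.059 + 0.3²/2)·0.08333] / 0.0866 = [-0.0846 + 0.0087] / 0.0866 = -0.8763 which rounds to -0.88
d₂ = d₁ − σ√T = -0.8763 − 0.0866 = -0.9629 which rounds to -0.96
e^(−rT) = e^(−0.059·0.08333) = 0.9951
N(−d₂) = N(0.96) = 0.8315;  N(−d₁) = N(0.88) = 0.8106
P = 370·0.9951·0.8315 − 340·0.8106 = 306.1475 − 275.6040 = 30.5435

30.54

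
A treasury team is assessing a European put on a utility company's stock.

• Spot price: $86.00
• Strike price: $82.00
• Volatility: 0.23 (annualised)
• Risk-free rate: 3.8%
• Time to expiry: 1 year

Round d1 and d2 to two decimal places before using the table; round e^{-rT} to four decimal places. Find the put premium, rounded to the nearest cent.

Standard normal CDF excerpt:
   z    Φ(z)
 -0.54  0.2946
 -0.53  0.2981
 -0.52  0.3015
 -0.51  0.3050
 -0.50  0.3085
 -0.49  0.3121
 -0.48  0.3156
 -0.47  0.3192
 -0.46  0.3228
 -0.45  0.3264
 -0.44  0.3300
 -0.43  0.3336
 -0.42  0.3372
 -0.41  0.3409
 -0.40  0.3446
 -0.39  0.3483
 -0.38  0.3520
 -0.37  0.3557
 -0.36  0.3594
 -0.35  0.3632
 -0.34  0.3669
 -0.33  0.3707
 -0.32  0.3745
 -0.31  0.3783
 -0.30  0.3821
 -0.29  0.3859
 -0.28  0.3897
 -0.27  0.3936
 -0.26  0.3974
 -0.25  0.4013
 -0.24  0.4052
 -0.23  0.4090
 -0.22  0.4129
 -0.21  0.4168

T = 1;  σ√T = 0.2300
ln(S/K) + (r + σ²/2)T = ln(86/82) + (0.038 + 0.23²/2)·1 = 0.0476 + 0.0645 = 0.1121
d₁ = 0.1121 / 0.2300 = 0.4873 ⇒ 0.49
d₂ = d₁ − σ√T = 0.4873 − 0.2300 = 0.2573 ⇒ 0.26
exp(−rT) = exp(−0.038·1) = 0.9627
N(−d₂) = N(-0.26) = 0.3974;  N(−d₁) = N(-0.49) = 0.3121
P = 82·0.9627·0.3974 − 86·0.3121 = 31.3713 − 26.8406 = 4.5307

$4.53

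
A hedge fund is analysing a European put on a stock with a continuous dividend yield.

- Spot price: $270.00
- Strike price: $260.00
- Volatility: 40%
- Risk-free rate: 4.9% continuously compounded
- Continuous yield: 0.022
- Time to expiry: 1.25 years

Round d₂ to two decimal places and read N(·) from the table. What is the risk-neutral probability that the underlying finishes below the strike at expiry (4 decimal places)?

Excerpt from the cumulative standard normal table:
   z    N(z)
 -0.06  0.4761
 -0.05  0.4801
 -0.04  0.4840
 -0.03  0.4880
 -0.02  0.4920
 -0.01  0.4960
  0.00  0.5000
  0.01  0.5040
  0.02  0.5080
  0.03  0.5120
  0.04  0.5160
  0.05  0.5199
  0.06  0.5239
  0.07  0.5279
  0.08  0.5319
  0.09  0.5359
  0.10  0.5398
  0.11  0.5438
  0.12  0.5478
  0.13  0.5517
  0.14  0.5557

0.5239

σ√T = 0.4 × 1.1180 = 0.4472
d₁ = [ln(270/260) + (0.049 − 0.022 + 0.4²/2)·1.25] / 0.4472 = [0.0377 + 0.1338] / 0.4472 = 0.3835 ⇒ 0.38
d₂ = d₁ − σ√T = 0.3835 − 0.4472 = -0.0637 ⇒ -0.06
Risk-neutral Pr[S_T < K] = N(−d₂) = N(0.06) = 0.5239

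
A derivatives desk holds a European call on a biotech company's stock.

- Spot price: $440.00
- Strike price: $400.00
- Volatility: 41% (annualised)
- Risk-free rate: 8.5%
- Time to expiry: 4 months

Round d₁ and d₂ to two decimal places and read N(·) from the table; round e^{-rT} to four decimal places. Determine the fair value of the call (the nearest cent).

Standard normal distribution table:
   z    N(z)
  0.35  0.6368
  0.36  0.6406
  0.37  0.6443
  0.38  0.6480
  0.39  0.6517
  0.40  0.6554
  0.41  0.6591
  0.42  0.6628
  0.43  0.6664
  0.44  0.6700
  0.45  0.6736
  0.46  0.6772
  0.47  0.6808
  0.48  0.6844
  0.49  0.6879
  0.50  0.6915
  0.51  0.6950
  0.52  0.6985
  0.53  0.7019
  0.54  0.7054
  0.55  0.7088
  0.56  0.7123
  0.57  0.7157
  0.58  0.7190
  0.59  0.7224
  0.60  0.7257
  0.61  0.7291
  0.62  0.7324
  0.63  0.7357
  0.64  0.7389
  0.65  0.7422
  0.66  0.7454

σ√T = 0.41·√0.3333 = 0.2367
d₁ = [ln(440/400) + (0.085 + ½·0.41²)·0.3333] / (σ√T) = (0.0953 + 0.0563) / 0.2367 = 0.6407 ⇒ 0.64
d₂ = 0.6407 − 0.2367 = 0.4040 ⇒ 0.40
e^(−rT) = e^(−0.085·0.3333) = 0.9721
N(d₁) = N(0.64) = 0.7389;  N(d₂) = N(0.40) = 0.6554
C = 440·0.7389 − 400·0.9721·0.6554 = 325.1160 − 254.8457 = 70.2703

$70.27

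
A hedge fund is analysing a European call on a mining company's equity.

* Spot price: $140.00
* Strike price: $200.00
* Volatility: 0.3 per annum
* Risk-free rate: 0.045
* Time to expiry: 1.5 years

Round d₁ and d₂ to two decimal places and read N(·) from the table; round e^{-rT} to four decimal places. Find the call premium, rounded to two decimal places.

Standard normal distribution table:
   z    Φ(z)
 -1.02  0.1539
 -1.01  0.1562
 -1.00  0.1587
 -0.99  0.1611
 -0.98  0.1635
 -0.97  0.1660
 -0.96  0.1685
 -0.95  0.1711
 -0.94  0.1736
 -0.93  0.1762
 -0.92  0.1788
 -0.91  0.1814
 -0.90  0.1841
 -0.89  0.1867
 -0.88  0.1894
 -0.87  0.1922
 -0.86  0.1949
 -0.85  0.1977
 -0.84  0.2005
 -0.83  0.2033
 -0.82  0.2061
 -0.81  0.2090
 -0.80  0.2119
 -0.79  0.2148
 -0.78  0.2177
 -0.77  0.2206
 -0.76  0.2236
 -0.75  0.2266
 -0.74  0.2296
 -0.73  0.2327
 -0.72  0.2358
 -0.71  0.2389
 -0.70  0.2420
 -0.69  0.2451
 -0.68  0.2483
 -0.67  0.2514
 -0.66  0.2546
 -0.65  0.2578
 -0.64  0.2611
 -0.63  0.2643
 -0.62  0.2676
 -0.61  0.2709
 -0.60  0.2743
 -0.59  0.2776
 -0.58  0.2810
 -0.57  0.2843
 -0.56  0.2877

σ√T = 0.3 × 1.2247 = 0.3674
ln(S/K) + (r + σ²/2)T = ln(140/200) + (0.045 + 0.3²/2)·1.5 = -0.3567 + 0.1350 = -0.2217
d₁ = -0.2217 / 0.3674 = -0.6033 → -0.60
d₂ = d₁ − σ√T = -0.6033 − 0.3674 = -0.9707 → -0.97
e^(−rT) = e^(−0.045·1.5) = 0.9347
N(d₁) = N(-0.60) = 0.2743;  N(d₂) = N(-0.97) = 0.1660
C = 140·0.2743 − 200·0.9347·0.1660 = 38.4020 − 31.0320 = 7.3700

$7.37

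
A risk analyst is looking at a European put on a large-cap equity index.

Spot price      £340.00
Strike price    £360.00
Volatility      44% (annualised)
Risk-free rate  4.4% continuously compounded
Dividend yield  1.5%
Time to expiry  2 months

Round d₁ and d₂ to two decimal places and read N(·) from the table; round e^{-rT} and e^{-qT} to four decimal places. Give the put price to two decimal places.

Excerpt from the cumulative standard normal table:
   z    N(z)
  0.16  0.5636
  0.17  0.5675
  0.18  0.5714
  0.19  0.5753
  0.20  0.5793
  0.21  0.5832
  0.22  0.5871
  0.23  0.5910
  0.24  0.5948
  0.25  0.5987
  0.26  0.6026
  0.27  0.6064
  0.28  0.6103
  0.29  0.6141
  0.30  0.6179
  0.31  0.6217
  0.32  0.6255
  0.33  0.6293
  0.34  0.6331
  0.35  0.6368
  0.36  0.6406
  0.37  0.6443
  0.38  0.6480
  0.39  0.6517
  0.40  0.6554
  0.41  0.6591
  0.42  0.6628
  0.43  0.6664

£35.11

σ√T = 0.44 × 0.4082 = 0.1796
d₁ = [ln(340/360) + (0.044 − 0.015 + ½·0.44²)·0.1667] / (σ√T) = (-0.0572 + 0.0210) / 0.1796 = -0.2015 which rounds to -0.20
d₂ = -0.2015 − 0.1796 = -0.3811 which rounds to -0.38
e^(−qT) = e^(−0.015·0.1667) = 0.9975;  e^(−rT) = e^(−0.044·0.1667) = 0.9927
N(−d₂) = N(0.38) = 0.6480;  N(−d₁) = N(0.20) = 0.5793
P = 360·0.9927·0.6480 − 340·0.9975·0.5793 = 231.5771 − 196.4696 = 35.1075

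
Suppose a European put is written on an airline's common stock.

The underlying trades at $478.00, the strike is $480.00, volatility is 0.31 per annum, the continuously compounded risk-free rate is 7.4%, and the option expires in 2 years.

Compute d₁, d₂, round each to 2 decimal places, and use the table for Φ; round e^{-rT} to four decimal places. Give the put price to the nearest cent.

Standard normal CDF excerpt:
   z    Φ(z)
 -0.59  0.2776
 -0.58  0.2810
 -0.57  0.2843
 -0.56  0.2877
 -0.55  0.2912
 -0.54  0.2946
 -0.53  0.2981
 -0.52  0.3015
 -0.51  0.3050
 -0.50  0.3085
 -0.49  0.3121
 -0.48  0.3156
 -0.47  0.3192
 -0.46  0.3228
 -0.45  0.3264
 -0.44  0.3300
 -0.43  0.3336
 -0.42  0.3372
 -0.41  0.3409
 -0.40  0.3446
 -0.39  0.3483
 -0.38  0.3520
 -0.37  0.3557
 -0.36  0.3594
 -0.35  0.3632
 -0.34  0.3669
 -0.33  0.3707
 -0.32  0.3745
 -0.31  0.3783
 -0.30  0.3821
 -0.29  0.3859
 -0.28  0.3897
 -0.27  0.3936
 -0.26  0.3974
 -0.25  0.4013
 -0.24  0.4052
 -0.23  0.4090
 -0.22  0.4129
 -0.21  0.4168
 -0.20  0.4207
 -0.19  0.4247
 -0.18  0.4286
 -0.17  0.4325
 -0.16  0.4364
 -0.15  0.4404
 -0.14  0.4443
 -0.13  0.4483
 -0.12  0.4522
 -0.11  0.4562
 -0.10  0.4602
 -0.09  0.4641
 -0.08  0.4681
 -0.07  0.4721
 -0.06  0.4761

$49.65

T = 2;  σ√T = 0.4384
d₁ = [ln(478/480) + (0.074 + 0.31²/2)·2] / 0.4384 = [-0.0042 + 0.2441] / 0.4384 = 0.5473 which rounds to 0.55
d₂ = d₁ − σ√T = 0.5473 − 0.4384 = 0.1089 which rounds to 0.11
exp(−rT) = exp(−0.074·2) = 0.8624
P = 480·0.8624·N(-0.11) − 478·N(-0.55) = 480·0.8624·0.4562 − 478·0.2912 = 188.8449 − 139.1936 = 49.6513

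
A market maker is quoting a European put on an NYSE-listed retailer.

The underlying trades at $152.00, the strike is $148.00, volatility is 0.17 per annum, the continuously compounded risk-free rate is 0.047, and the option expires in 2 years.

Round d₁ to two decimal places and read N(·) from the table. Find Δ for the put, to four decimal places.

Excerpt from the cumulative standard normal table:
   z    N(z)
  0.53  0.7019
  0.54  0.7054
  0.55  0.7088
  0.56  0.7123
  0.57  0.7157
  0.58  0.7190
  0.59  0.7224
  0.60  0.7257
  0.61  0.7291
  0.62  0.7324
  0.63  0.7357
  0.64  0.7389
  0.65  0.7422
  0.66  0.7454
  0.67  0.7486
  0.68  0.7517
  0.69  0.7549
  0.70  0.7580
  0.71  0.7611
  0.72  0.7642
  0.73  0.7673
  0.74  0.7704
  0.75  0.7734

-0.2676

σ√T = 0.17·√2 = 0.2404
d₁ = [ln(152/148) + (0.047 + 0.17²/2)·2] / 0.2404 = [0.0267 + 0.1229] / 0.2404 = 0.6221 ≈ 0.62
N(d₁) = N(0.62) = 0.7324
Δ_put = N(d₁) − 1 = 0.7324 − 1 = -0.2676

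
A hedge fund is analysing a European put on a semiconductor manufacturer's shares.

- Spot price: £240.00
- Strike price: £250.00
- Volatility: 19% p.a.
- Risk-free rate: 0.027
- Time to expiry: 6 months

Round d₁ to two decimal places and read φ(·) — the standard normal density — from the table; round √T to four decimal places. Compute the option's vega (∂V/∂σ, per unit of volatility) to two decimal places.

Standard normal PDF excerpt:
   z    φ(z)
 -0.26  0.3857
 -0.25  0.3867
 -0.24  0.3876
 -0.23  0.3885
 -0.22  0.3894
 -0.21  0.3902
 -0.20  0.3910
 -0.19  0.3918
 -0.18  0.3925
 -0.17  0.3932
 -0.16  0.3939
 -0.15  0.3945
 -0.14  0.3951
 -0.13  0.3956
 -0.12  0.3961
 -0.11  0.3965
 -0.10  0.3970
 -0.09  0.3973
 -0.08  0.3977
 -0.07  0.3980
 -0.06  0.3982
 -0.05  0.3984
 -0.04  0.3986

67.05

T = 0.5;  σ√T = 0.1344
d₁ = [ln(240/250) + (0.027 + 0.19²/2)·0.5] / 0.1344 = [-0.0408 + 0.0225] / 0.1344 = -0.1362 ≈ -0.14
√T = √0.5 = 0.7071
φ(d₁) = φ(-0.14) = 0.3951
vega = S·φ(d₁)·√T = 240·0.3951·0.7071 = 67.0501
(The call has the same vega.)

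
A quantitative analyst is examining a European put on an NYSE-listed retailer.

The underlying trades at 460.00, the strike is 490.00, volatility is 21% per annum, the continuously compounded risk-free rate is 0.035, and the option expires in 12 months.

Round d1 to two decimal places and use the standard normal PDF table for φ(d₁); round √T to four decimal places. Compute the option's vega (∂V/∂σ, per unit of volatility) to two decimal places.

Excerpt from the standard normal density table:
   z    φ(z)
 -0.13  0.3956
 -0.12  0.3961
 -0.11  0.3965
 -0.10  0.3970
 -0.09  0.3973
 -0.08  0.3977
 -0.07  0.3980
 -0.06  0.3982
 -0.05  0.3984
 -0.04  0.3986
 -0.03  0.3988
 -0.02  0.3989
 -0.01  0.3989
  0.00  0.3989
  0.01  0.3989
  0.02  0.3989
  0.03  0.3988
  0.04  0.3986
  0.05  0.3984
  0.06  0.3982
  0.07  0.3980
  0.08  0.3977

183.45

σ√T = 0.21 × 1.0000 = 0.2100
d₁ = [ln(460/490) + (0.035 + ½·0.21²)·1] / (σ√T) = (-0.0632 + 0.0571) / 0.2100 = -0.0292 which rounds to -0.03
√T = √1 = 1.0000
φ(d₁) = φ(-0.03) = 0.3988
vega = S·φ(d₁)·√T = 460·0.3988·1.0000 = 183.4480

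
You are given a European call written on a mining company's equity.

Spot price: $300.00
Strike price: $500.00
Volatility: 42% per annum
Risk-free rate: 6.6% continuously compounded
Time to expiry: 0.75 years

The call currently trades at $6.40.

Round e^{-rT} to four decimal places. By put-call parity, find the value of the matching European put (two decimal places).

$182.25

e^(−rT) = e^(−0.066·0.75) = 0.9517
Put-call parity: C − P = S − K·e^(−rT) = 300 − 500·0.9517 = 300 − 475.8500 = -175.8500
P = C − (C − P) = 6.40 − (-175.8500) = 182.2500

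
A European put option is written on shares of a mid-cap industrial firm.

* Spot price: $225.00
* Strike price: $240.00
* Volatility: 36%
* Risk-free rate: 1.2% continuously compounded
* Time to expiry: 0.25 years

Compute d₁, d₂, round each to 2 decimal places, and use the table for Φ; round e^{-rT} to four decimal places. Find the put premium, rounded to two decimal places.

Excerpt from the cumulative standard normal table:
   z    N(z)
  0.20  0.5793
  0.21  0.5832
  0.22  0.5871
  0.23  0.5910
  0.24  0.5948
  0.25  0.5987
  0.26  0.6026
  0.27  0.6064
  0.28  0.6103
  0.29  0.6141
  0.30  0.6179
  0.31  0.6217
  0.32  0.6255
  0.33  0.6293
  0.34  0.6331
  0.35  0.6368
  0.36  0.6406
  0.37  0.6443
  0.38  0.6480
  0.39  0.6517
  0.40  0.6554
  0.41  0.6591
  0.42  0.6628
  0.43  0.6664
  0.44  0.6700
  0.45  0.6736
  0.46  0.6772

σ√T = 0.36·√0.25 = 0.1800
ln(S/K) + (r + σ²/2)T = ln(225/240) + (0.012 + 0.36²/2)·0.25 = -0.0645 + 0.0192 = -0.0453
d₁ = -0.0453 / 0.1800 = -0.2519 ≈ -0.25
d₂ = d₁ − σ√T = -0.2519 − 0.1800 = -0.4319 ≈ -0.43
exp(−rT) = exp(−0.012·0.25) = 0.9970
N(−d₂) = N(0.43) = 0.6664;  N(−d₁) = N(0.25) = 0.5987
P = 240·0.9970·0.6664 − 225·0.5987 = 159.4562 − 134.7075 = 24.7487

$24.75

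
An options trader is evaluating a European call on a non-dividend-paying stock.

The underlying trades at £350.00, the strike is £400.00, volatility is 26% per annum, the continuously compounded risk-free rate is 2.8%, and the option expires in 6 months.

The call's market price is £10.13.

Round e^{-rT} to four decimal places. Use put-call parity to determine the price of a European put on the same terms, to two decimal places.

£54.57

exp(−rT) = exp(−0.028·0.5) = 0.9861
Put-call parity: C − P = S − K·e^(−rT) = 350 − 400·0.9861 = 350 − 394.4400 = -44.4400
P = C − (C − P) = 10.13 − (-44.4400) = 54.5700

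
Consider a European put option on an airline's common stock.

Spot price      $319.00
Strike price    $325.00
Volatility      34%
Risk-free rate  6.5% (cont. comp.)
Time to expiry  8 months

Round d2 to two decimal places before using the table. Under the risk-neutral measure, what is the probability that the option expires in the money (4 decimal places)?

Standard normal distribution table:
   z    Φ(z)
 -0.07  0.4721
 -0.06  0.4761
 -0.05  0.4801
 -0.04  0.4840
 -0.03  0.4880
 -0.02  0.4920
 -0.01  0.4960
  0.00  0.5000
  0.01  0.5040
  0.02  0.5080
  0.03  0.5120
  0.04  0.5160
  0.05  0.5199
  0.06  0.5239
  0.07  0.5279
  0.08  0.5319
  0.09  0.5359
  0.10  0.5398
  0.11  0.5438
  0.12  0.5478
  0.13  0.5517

σ√T = 0.34 × 0.8165 = 0.2776
d₁ = [ln(319/325) + (0.065 + 0.34²/2)·0.6667] / 0.2776 = [-0.0186 + 0.0819] / 0.2776 = 0.2278 which rounds to 0.23
d₂ = d₁ − σ√T = 0.2278 − 0.2776 = -0.0498 which rounds to -0.05
Pr(exercise) under Q = N(−d₂) = N(0.05) = 0.5199

0.5199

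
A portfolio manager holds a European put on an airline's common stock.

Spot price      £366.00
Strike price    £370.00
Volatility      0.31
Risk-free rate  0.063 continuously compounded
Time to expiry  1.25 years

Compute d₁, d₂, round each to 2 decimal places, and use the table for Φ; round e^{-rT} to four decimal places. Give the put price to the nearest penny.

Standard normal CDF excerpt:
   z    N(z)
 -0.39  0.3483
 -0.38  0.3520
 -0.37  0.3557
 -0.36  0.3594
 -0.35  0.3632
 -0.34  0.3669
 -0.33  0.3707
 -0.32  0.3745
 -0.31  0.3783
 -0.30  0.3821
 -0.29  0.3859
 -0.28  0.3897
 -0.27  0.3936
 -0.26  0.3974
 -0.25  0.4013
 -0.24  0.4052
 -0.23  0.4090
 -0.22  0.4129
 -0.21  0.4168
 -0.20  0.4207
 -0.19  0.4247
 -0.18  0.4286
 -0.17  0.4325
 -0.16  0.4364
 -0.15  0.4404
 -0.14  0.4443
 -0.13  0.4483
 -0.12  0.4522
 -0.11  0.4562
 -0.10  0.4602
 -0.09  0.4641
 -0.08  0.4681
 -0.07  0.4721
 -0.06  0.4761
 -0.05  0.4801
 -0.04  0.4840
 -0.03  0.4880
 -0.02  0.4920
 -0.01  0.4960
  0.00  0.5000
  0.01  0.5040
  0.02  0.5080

£38.07

σ√T = 0.31 × 1.1180 = 0.3466
d₁ = [ln(366/370) + (0.063 + 0.31²/2)·1.25] / 0.3466 = [-0.0109 + 0.1388] / 0.3466 = 0.3691 which rounds to 0.37
d₂ = d₁ − σ√T = 0.3691 − 0.3466 = 0.0226 which rounds to 0.02
exp(−rT) = exp(−0.063·1.25) = 0.9243
N(−d₂) = N(-0.02) = 0.4920;  N(−d₁) = N(-0.37) = 0.3557
P = 370·0.9243·0.4920 − 366·0.3557 = 168.2596 − 130.1862 = 38.0734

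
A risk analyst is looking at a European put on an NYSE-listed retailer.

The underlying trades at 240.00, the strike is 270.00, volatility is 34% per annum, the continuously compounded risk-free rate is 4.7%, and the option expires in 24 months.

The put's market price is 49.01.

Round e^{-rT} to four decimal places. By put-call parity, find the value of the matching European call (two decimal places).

exp(−rT) = exp(−0.047·2) = 0.9103
Put-call parity: C − P = S − K·e^(−rT) = 240 − 270·0.9103 = 240 − 245.7810 = -5.7810
C = P + (C − P) = 49.01 + (-5.7810) = 43.2290

43.23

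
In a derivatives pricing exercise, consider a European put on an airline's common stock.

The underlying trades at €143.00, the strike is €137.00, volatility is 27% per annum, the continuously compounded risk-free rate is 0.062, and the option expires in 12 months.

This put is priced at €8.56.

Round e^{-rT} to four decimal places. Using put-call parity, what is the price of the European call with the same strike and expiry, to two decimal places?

€22.79

e^(−rT) = e^(−0.062·1) = 0.9399
Put-call parity: C − P = S − K·e^(−rT) = 143 − 137·0.9399 = 143 − 128.7663 = 14.2337
C = P + (C − P) = 8.56 + (14.2337) = 22.7937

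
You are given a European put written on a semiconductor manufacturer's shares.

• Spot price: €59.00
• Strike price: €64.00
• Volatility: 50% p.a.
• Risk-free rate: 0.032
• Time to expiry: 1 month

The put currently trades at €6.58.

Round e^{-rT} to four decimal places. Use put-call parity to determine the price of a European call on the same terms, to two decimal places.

e^(−rT) = e^(−0.032·0.08333) = 0.9973
Put-call parity: C − P = S − K·e^(−rT) = 59 − 64·0.9973 = 59 − 63.8272 = -4.8272
C = P + (C − P) = 6.58 + (-4.8272) = 1.7528

€1.75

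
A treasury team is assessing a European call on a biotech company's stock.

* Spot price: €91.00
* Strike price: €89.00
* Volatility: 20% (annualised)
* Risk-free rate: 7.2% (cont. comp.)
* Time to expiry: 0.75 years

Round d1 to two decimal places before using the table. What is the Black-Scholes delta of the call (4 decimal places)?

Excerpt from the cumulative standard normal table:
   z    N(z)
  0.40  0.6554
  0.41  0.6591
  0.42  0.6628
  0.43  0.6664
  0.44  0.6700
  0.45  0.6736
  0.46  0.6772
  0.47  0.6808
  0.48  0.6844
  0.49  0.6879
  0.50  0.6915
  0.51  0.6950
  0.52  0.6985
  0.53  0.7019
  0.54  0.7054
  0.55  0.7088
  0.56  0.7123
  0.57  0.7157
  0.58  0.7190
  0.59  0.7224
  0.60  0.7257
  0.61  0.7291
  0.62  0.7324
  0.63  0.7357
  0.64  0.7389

σ√T = 0.2·√0.75 = 0.1732
d₁ = [ln(91/89) + (0.072 + 0.2²/2)·0.75] / 0.1732 = [0.0222 + 0.0690] / 0.1732 = 0.5267 → 0.53
N(d₁) = N(0.53) = 0.7019
Δ_call = N(d₁) = 0.7019

0.7019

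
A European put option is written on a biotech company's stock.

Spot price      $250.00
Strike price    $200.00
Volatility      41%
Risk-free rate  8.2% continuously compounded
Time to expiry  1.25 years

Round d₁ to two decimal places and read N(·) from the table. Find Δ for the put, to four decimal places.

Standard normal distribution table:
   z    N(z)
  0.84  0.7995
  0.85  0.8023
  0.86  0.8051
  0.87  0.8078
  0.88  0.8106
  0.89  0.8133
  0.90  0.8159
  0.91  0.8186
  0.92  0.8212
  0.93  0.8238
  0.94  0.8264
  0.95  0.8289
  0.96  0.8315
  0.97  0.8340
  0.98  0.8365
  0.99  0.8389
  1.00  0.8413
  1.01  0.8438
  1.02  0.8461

σ√T = 0.41·√1.25 = 0.4584
d₁ = [ln(250/200) + (0.082 + ½·0.41²)·1.25] / (σ√T) = (0.2231 + 0.2076) / 0.4584 = 0.9396 ⇒ 0.94
N(d₁) = N(0.94) = 0.8264
Δ_put = N(d₁) − 1 = 0.8264 − 1 = -0.1736

-0.1736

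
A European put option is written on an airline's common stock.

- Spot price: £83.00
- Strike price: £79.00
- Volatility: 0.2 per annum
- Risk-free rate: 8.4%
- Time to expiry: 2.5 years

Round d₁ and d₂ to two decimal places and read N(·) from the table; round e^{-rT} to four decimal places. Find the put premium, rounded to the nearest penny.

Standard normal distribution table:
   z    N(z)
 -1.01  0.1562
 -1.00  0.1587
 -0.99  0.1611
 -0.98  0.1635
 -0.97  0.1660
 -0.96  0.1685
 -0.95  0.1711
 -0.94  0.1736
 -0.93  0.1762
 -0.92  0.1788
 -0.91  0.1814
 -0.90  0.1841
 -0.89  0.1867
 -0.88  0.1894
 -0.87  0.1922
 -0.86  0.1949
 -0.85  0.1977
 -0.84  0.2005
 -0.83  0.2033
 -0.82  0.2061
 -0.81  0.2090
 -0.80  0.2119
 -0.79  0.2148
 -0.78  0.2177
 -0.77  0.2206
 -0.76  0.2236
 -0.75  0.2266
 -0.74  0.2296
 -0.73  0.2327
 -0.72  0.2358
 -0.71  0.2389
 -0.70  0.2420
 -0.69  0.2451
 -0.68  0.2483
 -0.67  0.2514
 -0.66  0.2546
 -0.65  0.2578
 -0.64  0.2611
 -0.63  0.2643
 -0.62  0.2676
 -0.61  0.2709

σ√T = 0.2·√2.5 = 0.3162
d₁ = [ln(83/79) + (0.084 + ½·0.2²)·2.5] / (σ√T) = (0.0494 + 0.2600) / 0.3162 = 0.9784 ⇒ 0.98
d₂ = 0.9784 − 0.3162 = 0.6622 ⇒ 0.66
e^(−rT) = e^(−0.084·2.5) = 0.8106
N(−d₂) = N(-0.66) = 0.2546;  N(−d₁) = N(-0.98) = 0.1635
P = 79·0.8106·0.2546 − 83·0.1635 = 16.3039 − 13.5705 = 2.7334

£2.73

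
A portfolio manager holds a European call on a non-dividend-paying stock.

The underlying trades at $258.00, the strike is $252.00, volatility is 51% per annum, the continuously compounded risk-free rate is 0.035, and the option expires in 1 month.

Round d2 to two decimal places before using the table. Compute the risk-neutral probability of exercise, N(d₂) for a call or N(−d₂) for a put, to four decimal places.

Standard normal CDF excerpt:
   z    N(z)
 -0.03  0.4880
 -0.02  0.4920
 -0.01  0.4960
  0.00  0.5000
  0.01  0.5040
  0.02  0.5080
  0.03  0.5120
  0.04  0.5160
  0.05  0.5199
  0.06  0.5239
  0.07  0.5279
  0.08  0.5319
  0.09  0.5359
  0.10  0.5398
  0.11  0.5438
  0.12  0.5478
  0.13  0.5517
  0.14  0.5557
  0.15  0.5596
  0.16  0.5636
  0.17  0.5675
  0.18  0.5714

0.5438

σ√T = 0.51·√0.08333 = 0.1472
d₁ = [ln(258/252) + (0.035 + ½·0.51²)·0.08333] / (σ√T) = (0.0235 + 0.0138) / 0.1472 = 0.2533 which rounds to 0.25
d₂ = 0.2533 − 0.1472 = 0.1060 which rounds to 0.11
Risk-neutral Pr[S_T > K] = N(d₂) = N(0.11) = 0.5438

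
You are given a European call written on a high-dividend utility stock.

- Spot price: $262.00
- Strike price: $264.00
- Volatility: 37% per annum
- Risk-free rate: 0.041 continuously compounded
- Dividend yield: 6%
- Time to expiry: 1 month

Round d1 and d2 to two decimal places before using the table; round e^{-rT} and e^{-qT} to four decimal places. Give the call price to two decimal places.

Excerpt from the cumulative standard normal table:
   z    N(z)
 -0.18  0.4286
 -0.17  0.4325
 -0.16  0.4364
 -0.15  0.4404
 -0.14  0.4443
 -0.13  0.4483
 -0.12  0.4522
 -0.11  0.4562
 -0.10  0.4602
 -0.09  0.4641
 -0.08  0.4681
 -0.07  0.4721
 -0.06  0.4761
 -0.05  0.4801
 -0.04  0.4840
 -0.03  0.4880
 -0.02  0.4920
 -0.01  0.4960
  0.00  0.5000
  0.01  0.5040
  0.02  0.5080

σ√T = 0.37·√0.08333 = 0.1068
d₁ = [ln(262/264) + (0.041 − 0.06 + 0.37²/2)·0.08333] / 0.1068 = [-0.0076 + 0.0041] / 0.1068 = -0.0326 ≈ -0.03
d₂ = d₁ − σ√T = -0.0326 − 0.1068 = -0.1394 ≈ -0.14
e^(−qT) = e^(−0.06·0.08333) = 0.9950;  e^(−rT) = e^(−0.041·0.08333) = 0.9966
C = 262·0.9950·N(-0.03) − 264·0.9966·N(-0.14) = 262·0.9950·0.4880 − 264·0.9966·0.4443 = 127.2167 − 116.8964 = 10.3203

$10.32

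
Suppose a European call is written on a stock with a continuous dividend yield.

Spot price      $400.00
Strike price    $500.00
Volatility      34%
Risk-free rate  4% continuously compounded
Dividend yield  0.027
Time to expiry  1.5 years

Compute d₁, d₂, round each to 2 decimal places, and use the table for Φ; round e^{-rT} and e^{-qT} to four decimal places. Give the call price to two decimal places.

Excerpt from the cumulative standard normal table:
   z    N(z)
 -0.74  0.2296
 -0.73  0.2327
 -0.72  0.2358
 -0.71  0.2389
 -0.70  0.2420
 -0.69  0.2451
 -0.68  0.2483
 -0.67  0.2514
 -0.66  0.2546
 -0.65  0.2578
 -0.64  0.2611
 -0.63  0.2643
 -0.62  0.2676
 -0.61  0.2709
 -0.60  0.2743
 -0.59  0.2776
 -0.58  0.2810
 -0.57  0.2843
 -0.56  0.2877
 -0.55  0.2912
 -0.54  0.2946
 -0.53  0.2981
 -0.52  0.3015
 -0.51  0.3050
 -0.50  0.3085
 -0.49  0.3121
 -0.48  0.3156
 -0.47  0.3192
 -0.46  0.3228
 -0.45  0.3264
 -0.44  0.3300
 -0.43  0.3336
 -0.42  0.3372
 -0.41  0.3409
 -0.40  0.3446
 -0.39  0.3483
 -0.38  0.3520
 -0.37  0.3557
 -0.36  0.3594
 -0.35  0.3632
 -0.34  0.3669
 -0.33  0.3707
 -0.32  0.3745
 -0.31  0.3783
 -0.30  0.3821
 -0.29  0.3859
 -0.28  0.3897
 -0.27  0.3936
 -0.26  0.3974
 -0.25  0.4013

$35.73

σ√T = 0.34 × 1.2247 = 0.4164
d₁ = [ln(400/500) + (0.04 − 0.027 + ½·0.34²)·1.5] / (σ√T) = (-0.2231 + 0.1062) / 0.4164 = -0.2808 ⇒ -0.28
d₂ = -0.2808 − 0.4164 = -0.6972 ⇒ -0.70
exp(−qT) = exp(−0.027·1.5) = 0.9603;  exp(−rT) = exp(−0.04·1.5) = 0.9418
N(d₁) = N(-0.28) = 0.3897;  N(d₂) = N(-0.70) = 0.2420
C = 400·0.9603·0.3897 − 500·0.9418·0.2420 = 149.6916 − 113.9578 = 35.7338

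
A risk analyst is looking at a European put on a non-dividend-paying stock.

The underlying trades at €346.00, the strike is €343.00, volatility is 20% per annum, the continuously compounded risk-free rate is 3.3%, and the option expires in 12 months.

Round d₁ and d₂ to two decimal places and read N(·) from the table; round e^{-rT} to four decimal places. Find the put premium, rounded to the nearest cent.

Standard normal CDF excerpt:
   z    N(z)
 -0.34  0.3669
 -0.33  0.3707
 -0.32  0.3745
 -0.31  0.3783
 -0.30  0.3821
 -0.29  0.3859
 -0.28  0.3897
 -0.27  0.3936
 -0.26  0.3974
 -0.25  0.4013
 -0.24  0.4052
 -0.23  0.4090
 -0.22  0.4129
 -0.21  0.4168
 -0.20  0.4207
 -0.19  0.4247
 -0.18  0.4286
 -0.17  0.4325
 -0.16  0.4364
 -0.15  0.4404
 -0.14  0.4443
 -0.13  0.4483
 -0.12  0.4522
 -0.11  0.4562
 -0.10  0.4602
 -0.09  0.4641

€20.50

σ√T = 0.2 × 1.0000 = 0.2000
d₁ = [ln(346/343) + (0.033 + 0.2²/2)·1] / 0.2000 = [0.0087 + 0.0530] / 0.2000 = 0.3085 which rounds to 0.31
d₂ = d₁ − σ√T = 0.3085 − 0.2000 = 0.1085 which rounds to 0.11
exp(−rT) = exp(−0.033·1) = 0.9675
P = 343·0.9675·N(-0.11) − 346·N(-0.31) = 343·0.9675·0.4562 − 346·0.3783 = 151.3911 − 130.8918 = 20.4993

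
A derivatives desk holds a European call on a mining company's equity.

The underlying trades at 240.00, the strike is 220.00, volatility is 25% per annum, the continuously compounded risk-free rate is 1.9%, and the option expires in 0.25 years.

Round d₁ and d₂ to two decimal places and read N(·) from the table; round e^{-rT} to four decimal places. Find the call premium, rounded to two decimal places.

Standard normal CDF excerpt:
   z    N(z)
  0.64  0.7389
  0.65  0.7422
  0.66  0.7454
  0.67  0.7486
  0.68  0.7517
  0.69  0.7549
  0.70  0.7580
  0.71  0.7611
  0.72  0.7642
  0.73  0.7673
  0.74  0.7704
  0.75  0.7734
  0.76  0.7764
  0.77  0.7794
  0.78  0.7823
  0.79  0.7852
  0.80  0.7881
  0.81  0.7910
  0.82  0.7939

25.23

σ√T = 0.25·√0.25 = 0.1250
ln(S/K) + (r + σ²/2)T = ln(240/220) + (0.019 + 0.25²/2)·0.25 = 0.0870 + 0.0126 = 0.0996
d₁ = 0.0996 / 0.1250 = 0.7966 ≈ 0.80
d₂ = d₁ − σ√T = 0.7966 − 0.1250 = 0.6716 ≈ 0.67
exp(−rT) = exp(−0.019·0.25) = 0.9953
C = 240·N(0.80) − 220·0.9953·N(0.67) = 240·0.7881 − 220·0.9953·0.7486 = 189.1440 − 163.9179 = 25.2261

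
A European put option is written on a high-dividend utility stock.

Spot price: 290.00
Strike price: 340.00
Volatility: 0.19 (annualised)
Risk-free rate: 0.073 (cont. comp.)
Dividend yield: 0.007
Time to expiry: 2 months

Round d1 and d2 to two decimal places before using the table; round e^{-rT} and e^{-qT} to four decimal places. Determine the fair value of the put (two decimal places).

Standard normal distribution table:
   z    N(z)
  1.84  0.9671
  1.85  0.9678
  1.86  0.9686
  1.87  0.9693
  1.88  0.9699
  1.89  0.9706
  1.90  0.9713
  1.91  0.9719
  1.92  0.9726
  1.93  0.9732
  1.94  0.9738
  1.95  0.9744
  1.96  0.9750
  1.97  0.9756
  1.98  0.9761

σ√T = 0.19·√0.1667 = 0.0776
ln(S/K) + (r − q + σ²/2)T = ln(290/340) + (0.073 − 0.007 + 0.19²/2)·0.1667 = -0.1591 + 0.0140 = -0.1451
d₁ = -0.1451 / 0.0776 = -1.8701 → -1.87
d₂ = d₁ − σ√T = -1.8701 − 0.0776 = -1.9476 → -1.95
exp(−qT) = exp(−0.007·0.1667) = 0.9988;  exp(−rT) = exp(−0.073·0.1667) = 0.9879
P = 340·0.9879·N(1.95) − 290·0.9988·N(1.87) = 340·0.9879·0.9744 − 290·0.9988·0.9693 = 327.2873 − 280.7597 = 46.5276

46.53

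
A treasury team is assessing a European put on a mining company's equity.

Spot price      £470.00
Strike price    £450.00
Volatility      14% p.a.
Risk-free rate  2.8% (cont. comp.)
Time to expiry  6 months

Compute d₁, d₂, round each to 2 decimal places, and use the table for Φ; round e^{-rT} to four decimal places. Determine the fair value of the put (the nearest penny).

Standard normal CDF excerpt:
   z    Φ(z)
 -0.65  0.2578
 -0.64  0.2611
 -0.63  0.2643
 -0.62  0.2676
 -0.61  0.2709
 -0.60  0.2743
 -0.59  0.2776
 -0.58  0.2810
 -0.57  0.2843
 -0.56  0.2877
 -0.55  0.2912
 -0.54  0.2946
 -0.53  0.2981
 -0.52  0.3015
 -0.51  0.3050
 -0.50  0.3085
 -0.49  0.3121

σ√T = 0.14 × 0.7071 = 0.0990
d₁ = [ln(470/450) + (0.028 + 0.14²/2)·0.5] / 0.0990 = [0.0435 + 0.0189] / 0.0990 = 0.6302 which rounds to 0.63
d₂ = d₁ − σ√T = 0.6302 − 0.0990 = 0.5312 which rounds to 0.53
exp(−rT) = exp(−0.028·0.5) = 0.9861
N(−d₂) = N(-0.53) = 0.2981;  N(−d₁) = N(-0.63) = 0.2643
P = 450·0.9861·0.2981 − 470·0.2643 = 132.2804 − 124.2210 = 8.0594

£8.06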